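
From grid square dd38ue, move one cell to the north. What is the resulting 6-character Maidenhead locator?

DD38uf

Latitude subsquare e = 4; +1 → 5 = f.
The longitude characters are unchanged.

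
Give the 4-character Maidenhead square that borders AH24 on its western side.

AH14

Longitude square 2; −1 → 1.
The latitude characters are unchanged.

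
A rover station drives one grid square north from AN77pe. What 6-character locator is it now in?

AN77pf

Latitude subsquare e = 4; +1 → 5 = f.
The longitude characters are unchanged.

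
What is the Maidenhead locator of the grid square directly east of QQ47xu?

QQ57au

Longitude subsquare x = 23; +1 → 24, wraps to 0 = a, carry into square.
Longitude square 4; +1 → 5.
The latitude characters are unchanged.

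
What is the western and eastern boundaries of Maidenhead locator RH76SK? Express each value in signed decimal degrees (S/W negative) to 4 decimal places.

175.5000, 175.5833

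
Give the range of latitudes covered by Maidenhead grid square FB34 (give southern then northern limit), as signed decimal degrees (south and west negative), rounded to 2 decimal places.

Field F=5, B=1: +5·20° lon, +1·10° lat → SW at lon -80°, lat -80°.
Square 3, 4: +3·2° lon, +4·1° lat → SW at lon -74°, lat -76°.
Cell spans 2° lon × 1° lat.
south -76.00, north -75.00.

-76.00, -75.00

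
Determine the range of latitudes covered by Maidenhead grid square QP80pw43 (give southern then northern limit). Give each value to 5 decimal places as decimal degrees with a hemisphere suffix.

Field Q=16, P=15: +16·20° lon, +15·10° lat → SW at lon 140°, lat 60°.
Square 8, 0: +8·2° lon, +0·1° lat → SW at lon 156°, lat 60°.
Subsquare p=15, w=22: +15·0.0833333° lon, +22·0.0416667° lat → SW at lon 157.25°, lat 60.9167°.
Extended square 4, 3: +4·0.00833333° lon, +3·0.00416667° lat → SW at lon 157.283°, lat 60.9292°.
Cell spans 0.00833333° lon × 0.00416667° lat.
south 60.92917° N, north 60.93333° N.

60.92917° N, 60.93333° N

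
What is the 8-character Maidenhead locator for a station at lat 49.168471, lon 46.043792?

LN39ae50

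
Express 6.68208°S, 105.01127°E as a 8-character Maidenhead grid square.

Add 180° to longitude and 90° to latitude: 285.01127, 83.31792.
Field: lon ⌊285.01127/20⌋ = 14 → O; lat ⌊83.31792/10⌋ = 8 → I.
Square: lon ⌊5.01127/2⌋ = 2; lat ⌊3.31792/1⌋ = 3.
Subsquare: lon ⌊1.01127/0.0833333⌋ = 12 → m; lat ⌊0.31792/0.0416667⌋ = 7 → h.
Extended square: lon ⌊0.01127/0.00833333⌋ = 1; lat ⌊0.02625/0.00416667⌋ = 6.

OI23mh16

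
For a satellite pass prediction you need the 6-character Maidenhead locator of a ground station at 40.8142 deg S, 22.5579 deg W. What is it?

Add 180° to longitude and 90° to latitude: 157.4421, 49.1858.
Field: 157.4421/20 → 7 → H, 49.1858/10 → 4 → E; chars HE.
Square: 17.4421/2 → 8, 9.1858/1 → 9; chars 89.
Subsquare: 1.4421/0.0833333 → 17 → r, 0.1858/0.0416667 → 4 → e; chars re.

HE89re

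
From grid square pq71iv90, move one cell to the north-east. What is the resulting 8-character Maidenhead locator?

Longitude extended square 9; +1 → 10, wraps to 0, carry into subsquare.
Longitude subsquare i = 8; +1 → 9 = j.
Latitude extended square 0; +1 → 1.

PQ71jv01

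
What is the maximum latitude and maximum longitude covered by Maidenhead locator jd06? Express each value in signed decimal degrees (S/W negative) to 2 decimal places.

-53.00, 2.00

Field J=9, D=3: +9·20° lon, +3·10° lat → SW at lon 0°, lat -60°.
Square 0, 6: +0·2° lon, +6·1° lat → SW at lon 0°, lat -54°.
Cell spans 2° lon × 1° lat. NE corner is SW corner plus one full cell.
latitude -53.00, longitude 2.00.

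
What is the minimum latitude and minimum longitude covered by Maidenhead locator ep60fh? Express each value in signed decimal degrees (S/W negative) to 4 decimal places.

Field E=4, P=15: +4·20° lon, +15·10° lat → SW at lon -100°, lat 60°.
Square 6, 0: +6·2° lon, +0·1° lat → SW at lon -88°, lat 60°.
Subsquare f=5, h=7: +5·0.0833333° lon, +7·0.0416667° lat → SW at lon -87.5833°, lat 60.2917°.
latitude 60.2917, longitude -87.5833.

60.2917, -87.5833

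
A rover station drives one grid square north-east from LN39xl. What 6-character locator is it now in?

LN49am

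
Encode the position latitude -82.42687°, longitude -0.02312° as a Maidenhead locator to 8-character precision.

Add 180° to longitude and 90° to latitude: 179.97688, 7.57313.
Field: 179.97688/20 → 8 → I, 7.57313/10 → 0 → A; chars IA.
Square: 19.97688/2 → 9, 7.57313/1 → 7; chars 97.
Subsquare: 1.97688/0.0833333 → 23 → x, 0.57313/0.0416667 → 13 → n; chars xn.
Extended square: 0.06021/0.00833333 → 7, 0.03146/0.00416667 → 7; chars 77.

IA97xn77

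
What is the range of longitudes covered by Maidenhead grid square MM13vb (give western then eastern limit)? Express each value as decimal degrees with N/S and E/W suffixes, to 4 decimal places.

63.7500° E, 63.8333° E

Field M=12, M=12: +12·20° lon, +12·10° lat → SW at lon 60°, lat 30°.
Square 1, 3: +1·2° lon, +3·1° lat → SW at lon 62°, lat 33°.
Subsquare v=21, b=1: +21·0.0833333° lon, +1·0.0416667° lat → SW at lon 63.75°, lat 33.0417°.
Cell spans 0.0833333° lon × 0.0416667° lat.
west 63.7500° E, east 63.8333° E.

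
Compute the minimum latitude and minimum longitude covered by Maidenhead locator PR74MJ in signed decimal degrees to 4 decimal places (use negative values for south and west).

Field P=15, R=17: +15·20° lon, +17·10° lat → SW at lon 120°, lat 80°.
Square 7, 4: +7·2° lon, +4·1° lat → SW at lon 134°, lat 84°.
Subsquare m=12, j=9: +12·0.0833333° lon, +9·0.0416667° lat → SW at lon 135°, lat 84.375°.
latitude 84.3750, longitude 135.0000.

84.3750, 135.0000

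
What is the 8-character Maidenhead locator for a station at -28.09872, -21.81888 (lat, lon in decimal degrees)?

HG91cv16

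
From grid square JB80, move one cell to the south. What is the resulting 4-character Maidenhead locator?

JA89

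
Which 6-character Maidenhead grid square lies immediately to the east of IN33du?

IN33eu

Longitude subsquare d = 3; +1 → 4 = e.
The latitude characters are unchanged.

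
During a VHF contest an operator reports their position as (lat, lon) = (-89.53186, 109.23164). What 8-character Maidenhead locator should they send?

Add 180° to longitude and 90° to latitude: 289.23164, 0.46814.
Field: lon ⌊289.23164/20⌋ = 14 → O; lat ⌊0.46814/10⌋ = 0 → A.
Square: lon ⌊9.23164/2⌋ = 4; lat ⌊0.46814/1⌋ = 0.
Subsquare: lon ⌊1.23164/0.0833333⌋ = 14 → o; lat ⌊0.46814/0.0416667⌋ = 11 → l.
Extended square: lon ⌊0.06497/0.00833333⌋ = 7; lat ⌊0.00981/0.00416667⌋ = 2.

OA40ol72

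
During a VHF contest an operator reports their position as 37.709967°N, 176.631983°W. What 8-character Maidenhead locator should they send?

Offset from 180°W / 90°S: lon 3.36802°, lat 127.70997°.
Field (20°×10°, letters A–R): 3.36802/20 → 0 → A, 127.70997/10 → 12 → M; chars AM.
Square (2°×1°, digits 0–9): 3.36802/2 → 1, 7.70997/1 → 7; chars 17.
Subsquare (5′×2.5′, letters a–x): 1.36802/0.0833333 → 16 → q, 0.70997/0.0416667 → 17 → r; chars qr.
Extended square (30″×15″, digits 0–9): 0.03468/0.00833333 → 4, 0.00163/0.00416667 → 0; chars 40.

AM17qr40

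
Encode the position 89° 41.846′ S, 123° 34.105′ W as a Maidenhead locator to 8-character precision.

CA80fh12

Shift to the Maidenhead origin (180°W, 90°S): lon 56.43158, lat 0.30257.
Field: lon ⌊56.43158/20⌋ = 2 → C; lat ⌊0.30257/10⌋ = 0 → A.
Square: lon ⌊16.43158/2⌋ = 8; lat ⌊0.30257/1⌋ = 0.
Subsquare: lon ⌊0.43158/0.0833333⌋ = 5 → f; lat ⌊0.30257/0.0416667⌋ = 7 → h.
Extended square: lon ⌊0.01492/0.00833333⌋ = 1; lat ⌊0.01090/0.00416667⌋ = 2.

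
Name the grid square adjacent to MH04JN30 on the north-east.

Longitude extended square 3; +1 → 4.
Latitude extended square 0; +1 → 1.

MH04jn41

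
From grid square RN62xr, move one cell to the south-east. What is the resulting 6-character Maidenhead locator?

RN72aq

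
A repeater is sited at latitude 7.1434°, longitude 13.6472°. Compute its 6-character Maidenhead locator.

JJ67td

Offset from 180°W / 90°S: lon 193.6472°, lat 97.1434°.
Field (20°×10°, letters A–R): lon ⌊193.6472/20⌋ = 9 → J; lat ⌊97.1434/10⌋ = 9 → J.
Square (2°×1°, digits 0–9): lon ⌊13.6472/2⌋ = 6; lat ⌊7.1434/1⌋ = 7.
Subsquare (5′×2.5′, letters a–x): lon ⌊1.6472/0.0833333⌋ = 19 → t; lat ⌊0.1434/0.0416667⌋ = 3 → d.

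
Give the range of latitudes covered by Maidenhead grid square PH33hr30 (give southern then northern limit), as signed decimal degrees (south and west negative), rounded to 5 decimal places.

-16.29167, -16.28750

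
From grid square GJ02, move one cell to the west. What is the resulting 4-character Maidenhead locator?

Longitude square 0; −1 → -1, wraps to 9, carry into field.
Longitude field G = 6; −1 → 5 = F.
The latitude characters are unchanged.

FJ92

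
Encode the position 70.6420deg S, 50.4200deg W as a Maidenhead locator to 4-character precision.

GB49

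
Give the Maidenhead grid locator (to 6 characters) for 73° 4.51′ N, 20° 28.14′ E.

KQ03fb

Offset from 180°W / 90°S: lon 200.4690°, lat 163.0752°.
Field: 200.4690/20 → 10 → K, 163.0752/10 → 16 → Q; chars KQ.
Square: 0.4690/2 → 0, 3.0752/1 → 3; chars 03.
Subsquare: 0.4690/0.0833333 → 5 → f, 0.0752/0.0416667 → 1 → b; chars fb.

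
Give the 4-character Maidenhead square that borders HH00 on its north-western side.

GH91

Longitude square 0; −1 → -1, wraps to 9, carry into field.
Longitude field H = 7; −1 → 6 = G.
Latitude square 0; +1 → 1.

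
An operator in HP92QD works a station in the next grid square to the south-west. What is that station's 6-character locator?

HP92pc

Longitude subsquare q = 16; −1 → 15 = p.
Latitude subsquare d = 3; −1 → 2 = c.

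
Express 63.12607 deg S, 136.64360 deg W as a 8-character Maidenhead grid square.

Shift to the Maidenhead origin (180°W, 90°S): lon 43.35640, lat 26.87393.
Field (20°×10°, letters A–R): lon ⌊43.35640/20⌋ = 2 → C; lat ⌊26.87393/10⌋ = 2 → C.
Square (2°×1°, digits 0–9): lon ⌊3.35640/2⌋ = 1; lat ⌊6.87393/1⌋ = 6.
Subsquare (5′×2.5′, letters a–x): lon ⌊1.35640/0.0833333⌋ = 16 → q; lat ⌊0.87393/0.0416667⌋ = 20 → u.
Extended square (30″×15″, digits 0–9): lon ⌊0.02307/0.00833333⌋ = 2; lat ⌊0.04060/0.00416667⌋ = 9.

CC16qu29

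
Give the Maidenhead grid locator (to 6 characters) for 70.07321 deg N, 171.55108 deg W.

AQ40fb

Add 180° to longitude and 90° to latitude: 8.4489, 160.0732.
Field (20°×10°, letters A–R): lon ⌊8.4489/20⌋ = 0 → A; lat ⌊160.0732/10⌋ = 16 → Q.
Square (2°×1°, digits 0–9): lon ⌊8.4489/2⌋ = 4; lat ⌊0.0732/1⌋ = 0.
Subsquare (5′×2.5′, letters a–x): lon ⌊0.4489/0.0833333⌋ = 5 → f; lat ⌊0.0732/0.0416667⌋ = 1 → b.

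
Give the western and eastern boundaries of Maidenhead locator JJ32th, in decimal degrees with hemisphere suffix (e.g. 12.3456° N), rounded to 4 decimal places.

Field J=9, J=9: +9·20° lon, +9·10° lat → SW at lon 0°, lat 0°.
Square 3, 2: +3·2° lon, +2·1° lat → SW at lon 6°, lat 2°.
Subsquare t=19, h=7: +19·0.0833333° lon, +7·0.0416667° lat → SW at lon 7.58333°, lat 2.29167°.
Cell spans 0.0833333° lon × 0.0416667° lat.
west 7.5833° E, east 7.6667° E.

7.5833° E, 7.6667° E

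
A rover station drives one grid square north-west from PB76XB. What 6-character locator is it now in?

PB76wc

Longitude subsquare x = 23; −1 → 22 = w.
Latitude subsquare b = 1; +1 → 2 = c.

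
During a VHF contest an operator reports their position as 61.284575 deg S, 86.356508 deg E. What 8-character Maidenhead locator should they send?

Shift to the Maidenhead origin (180°W, 90°S): lon 266.35651, lat 28.71543.
Field: 266.35651/20 → 13 → N, 28.71543/10 → 2 → C; chars NC.
Square: 6.35651/2 → 3, 8.71543/1 → 8; chars 38.
Subsquare: 0.35651/0.0833333 → 4 → e, 0.71543/0.0416667 → 17 → r; chars er.
Extended square: 0.02317/0.00833333 → 2, 0.00709/0.00416667 → 1; chars 21.

NC38er21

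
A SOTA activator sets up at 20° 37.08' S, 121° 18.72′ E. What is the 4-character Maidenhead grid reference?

PG09

Offset from 180°W / 90°S: lon 301.31°, lat 69.38°.
Field (20°×10°, letters A–R): 301.31/20 → 15 → P, 69.38/10 → 6 → G; chars PG.
Square (2°×1°, digits 0–9): 1.31/2 → 0, 9.38/1 → 9; chars 09.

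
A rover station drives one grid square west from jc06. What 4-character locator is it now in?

Longitude square 0; −1 → -1, wraps to 9, carry into field.
Longitude field J = 9; −1 → 8 = I.
The latitude characters are unchanged.

IC96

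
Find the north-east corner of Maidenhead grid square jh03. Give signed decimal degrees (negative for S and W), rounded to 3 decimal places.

-16.000, 2.000

Field J=9, H=7: +9·20° lon, +7·10° lat → SW at lon 0°, lat -20°.
Square 0, 3: +0·2° lon, +3·1° lat → SW at lon 0°, lat -17°.
Cell spans 2° lon × 1° lat. NE corner is SW corner plus one full cell.
latitude -16.000, longitude 2.000.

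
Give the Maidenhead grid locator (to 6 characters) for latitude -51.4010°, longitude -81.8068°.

ED98co

Add 180° to longitude and 90° to latitude: 98.1932, 38.5990.
Field: lon ⌊98.1932/20⌋ = 4 → E; lat ⌊38.5990/10⌋ = 3 → D.
Square: lon ⌊18.1932/2⌋ = 9; lat ⌊8.5990/1⌋ = 8.
Subsquare: lon ⌊0.1932/0.0833333⌋ = 2 → c; lat ⌊0.5990/0.0416667⌋ = 14 → o.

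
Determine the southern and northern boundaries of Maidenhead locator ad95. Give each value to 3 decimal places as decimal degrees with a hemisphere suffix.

55.000° S, 54.000° S

Field A=0, D=3: +0·20° lon, +3·10° lat → SW at lon -180°, lat -60°.
Square 9, 5: +9·2° lon, +5·1° lat → SW at lon -162°, lat -55°.
Cell spans 2° lon × 1° lat.
south 55.000° S, north 54.000° S.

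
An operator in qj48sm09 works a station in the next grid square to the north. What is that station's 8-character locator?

QJ48sn00

Latitude extended square 9; +1 → 10, wraps to 0, carry into subsquare.
Latitude subsquare m = 12; +1 → 13 = n.
The longitude characters are unchanged.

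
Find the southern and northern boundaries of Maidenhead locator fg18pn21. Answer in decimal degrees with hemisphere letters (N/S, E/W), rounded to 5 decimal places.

21.45417° S, 21.45000° S

Field F=5, G=6: +5·20° lon, +6·10° lat → SW at lon -80°, lat -30°.
Square 1, 8: +1·2° lon, +8·1° lat → SW at lon -78°, lat -22°.
Subsquare p=15, n=13: +15·0.0833333° lon, +13·0.0416667° lat → SW at lon -76.75°, lat -21.4583°.
Extended square 2, 1: +2·0.00833333° lon, +1·0.00416667° lat → SW at lon -76.7333°, lat -21.4542°.
Cell spans 0.00833333° lon × 0.00416667° lat.
south 21.45417° S, north 21.45000° S.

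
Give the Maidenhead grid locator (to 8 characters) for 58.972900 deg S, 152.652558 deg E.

Offset from 180°W / 90°S: lon 332.65256°, lat 31.02710°.
Field: lon ⌊332.65256/20⌋ = 16 → Q; lat ⌊31.02710/10⌋ = 3 → D.
Square: lon ⌊12.65256/2⌋ = 6; lat ⌊1.02710/1⌋ = 1.
Subsquare: lon ⌊0.65256/0.0833333⌋ = 7 → h; lat ⌊0.02710/0.0416667⌋ = 0 → a.
Extended square: lon ⌊0.06922/0.00833333⌋ = 8; lat ⌊0.02710/0.00416667⌋ = 6.

QD61ha86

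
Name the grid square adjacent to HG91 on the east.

IG01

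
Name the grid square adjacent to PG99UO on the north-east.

PG99vp

Longitude subsquare u = 20; +1 → 21 = v.
Latitude subsquare o = 14; +1 → 15 = p.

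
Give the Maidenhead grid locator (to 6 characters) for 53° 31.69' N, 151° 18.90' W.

BO43im

Add 180° to longitude and 90° to latitude: 28.6850, 143.5282.
Field (20°×10°, letters A–R): lon ⌊28.6850/20⌋ = 1 → B; lat ⌊143.5282/10⌋ = 14 → O.
Square (2°×1°, digits 0–9): lon ⌊8.6850/2⌋ = 4; lat ⌊3.5282/1⌋ = 3.
Subsquare (5′×2.5′, letters a–x): lon ⌊0.6850/0.0833333⌋ = 8 → i; lat ⌊0.5282/0.0416667⌋ = 12 → m.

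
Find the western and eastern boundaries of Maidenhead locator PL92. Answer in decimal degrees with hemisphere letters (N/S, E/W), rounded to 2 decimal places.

138.00° E, 140.00° E

Field P=15, L=11: +15·20° lon, +11·10° lat → SW at lon 120°, lat 20°.
Square 9, 2: +9·2° lon, +2·1° lat → SW at lon 138°, lat 22°.
Cell spans 2° lon × 1° lat.
west 138.00° E, east 140.00° E.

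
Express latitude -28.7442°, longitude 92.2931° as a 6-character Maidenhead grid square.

NG61dg

Shift to the Maidenhead origin (180°W, 90°S): lon 272.2931, lat 61.2558.
Field: 272.2931/20 → 13 → N, 61.2558/10 → 6 → G; chars NG.
Square: 12.2931/2 → 6, 1.2558/1 → 1; chars 61.
Subsquare: 0.2931/0.0833333 → 3 → d, 0.2558/0.0416667 → 6 → g; chars dg.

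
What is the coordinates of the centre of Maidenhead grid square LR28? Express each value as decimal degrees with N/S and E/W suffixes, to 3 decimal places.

88.500° N, 45.000° E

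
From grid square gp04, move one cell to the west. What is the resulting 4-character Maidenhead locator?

FP94

Longitude square 0; −1 → -1, wraps to 9, carry into field.
Longitude field G = 6; −1 → 5 = F.
The latitude characters are unchanged.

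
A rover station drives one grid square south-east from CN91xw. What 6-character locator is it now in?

Longitude subsquare x = 23; +1 → 24, wraps to 0 = a, carry into square.
Longitude square 9; +1 → 10, wraps to 0, carry into field.
Longitude field C = 2; +1 → 3 = D.
Latitude subsquare w = 22; −1 → 21 = v.

DN01av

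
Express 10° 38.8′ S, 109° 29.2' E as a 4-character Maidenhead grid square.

OH49

Shift to the Maidenhead origin (180°W, 90°S): lon 289.49, lat 79.35.
Field (20°×10°, letters A–R): lon ⌊289.49/20⌋ = 14 → O; lat ⌊79.35/10⌋ = 7 → H.
Square (2°×1°, digits 0–9): lon ⌊9.49/2⌋ = 4; lat ⌊9.35/1⌋ = 9.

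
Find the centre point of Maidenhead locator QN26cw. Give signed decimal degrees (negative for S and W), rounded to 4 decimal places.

Field Q=16, N=13: +16·20° lon, +13·10° lat → SW at lon 140°, lat 40°.
Square 2, 6: +2·2° lon, +6·1° lat → SW at lon 144°, lat 46°.
Subsquare c=2, w=22: +2·0.0833333° lon, +22·0.0416667° lat → SW at lon 144.167°, lat 46.9167°.
Cell spans 0.0833333° lon × 0.0416667° lat. Centre is SW corner plus half of each.
latitude 46.9375, longitude 144.2083.

46.9375, 144.2083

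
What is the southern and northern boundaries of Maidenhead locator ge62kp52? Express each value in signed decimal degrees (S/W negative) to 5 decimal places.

Field G=6, E=4: +6·20° lon, +4·10° lat → SW at lon -60°, lat -50°.
Square 6, 2: +6·2° lon, +2·1° lat → SW at lon -48°, lat -48°.
Subsquare k=10, p=15: +10·0.0833333° lon, +15·0.0416667° lat → SW at lon -47.1667°, lat -47.375°.
Extended square 5, 2: +5·0.00833333° lon, +2·0.00416667° lat → SW at lon -47.125°, lat -47.3667°.
Cell spans 0.00833333° lon × 0.00416667° lat.
south -47.36667, north -47.36250.

-47.36667, -47.36250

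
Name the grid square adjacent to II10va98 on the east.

Longitude extended square 9; +1 → 10, wraps to 0, carry into subsquare.
Longitude subsquare v = 21; +1 → 22 = w.
The latitude characters are unchanged.

II10wa08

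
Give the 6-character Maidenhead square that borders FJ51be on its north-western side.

FJ51af

Longitude subsquare b = 1; −1 → 0 = a.
Latitude subsquare e = 4; +1 → 5 = f.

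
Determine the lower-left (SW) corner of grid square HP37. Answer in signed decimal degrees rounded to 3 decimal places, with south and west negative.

Field H=7, P=15: +7·20° lon, +15·10° lat → SW at lon -40°, lat 60°.
Square 3, 7: +3·2° lon, +7·1° lat → SW at lon -34°, lat 67°.
latitude 67.000, longitude -34.000.

67.000, -34.000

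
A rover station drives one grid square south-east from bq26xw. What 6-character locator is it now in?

Longitude subsquare x = 23; +1 → 24, wraps to 0 = a, carry into square.
Longitude square 2; +1 → 3.
Latitude subsquare w = 22; −1 → 21 = v.

BQ36av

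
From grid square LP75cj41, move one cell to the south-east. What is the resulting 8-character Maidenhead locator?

LP75cj50

Longitude extended square 4; +1 → 5.
Latitude extended square 1; −1 → 0.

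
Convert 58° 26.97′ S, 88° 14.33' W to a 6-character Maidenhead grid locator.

ED51vn

Shift to the Maidenhead origin (180°W, 90°S): lon 91.7612, lat 31.5505.
Field (20°×10°, letters A–R): lon ⌊91.7612/20⌋ = 4 → E; lat ⌊31.5505/10⌋ = 3 → D.
Square (2°×1°, digits 0–9): lon ⌊11.7612/2⌋ = 5; lat ⌊1.5505/1⌋ = 1.
Subsquare (5′×2.5′, letters a–x): lon ⌊1.7612/0.0833333⌋ = 21 → v; lat ⌊0.5505/0.0416667⌋ = 13 → n.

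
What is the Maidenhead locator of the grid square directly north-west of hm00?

Longitude square 0; −1 → -1, wraps to 9, carry into field.
Longitude field H = 7; −1 → 6 = G.
Latitude square 0; +1 → 1.

GM91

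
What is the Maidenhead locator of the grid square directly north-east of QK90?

RK01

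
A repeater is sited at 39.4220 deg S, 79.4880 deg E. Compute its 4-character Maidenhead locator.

MF90

Offset from 180°W / 90°S: lon 259.49°, lat 50.58°.
Field: lon ⌊259.49/20⌋ = 12 → M; lat ⌊50.58/10⌋ = 5 → F.
Square: lon ⌊19.49/2⌋ = 9; lat ⌊0.58/1⌋ = 0.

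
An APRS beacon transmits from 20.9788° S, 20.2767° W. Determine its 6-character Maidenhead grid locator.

Offset from 180°W / 90°S: lon 159.7233°, lat 69.0212°.
Field: lon ⌊159.7233/20⌋ = 7 → H; lat ⌊69.0212/10⌋ = 6 → G.
Square: lon ⌊19.7233/2⌋ = 9; lat ⌊9.0212/1⌋ = 9.
Subsquare: lon ⌊1.7233/0.0833333⌋ = 20 → u; lat ⌊0.0212/0.0416667⌋ = 0 → a.

HG99ua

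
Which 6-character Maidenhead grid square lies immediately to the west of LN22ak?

LN12xk

Longitude subsquare a = 0; −1 → -1, wraps to 23 = x, carry into square.
Longitude square 2; −1 → 1.
The latitude characters are unchanged.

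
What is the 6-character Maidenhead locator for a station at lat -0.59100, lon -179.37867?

Shift to the Maidenhead origin (180°W, 90°S): lon 0.6213, lat 89.4090.
Field: lon ⌊0.6213/20⌋ = 0 → A; lat ⌊89.4090/10⌋ = 8 → I.
Square: lon ⌊0.6213/2⌋ = 0; lat ⌊9.4090/1⌋ = 9.
Subsquare: lon ⌊0.6213/0.0833333⌋ = 7 → h; lat ⌊0.4090/0.0416667⌋ = 9 → j.

AI09hj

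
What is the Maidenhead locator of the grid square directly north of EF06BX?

EF07ba

Latitude subsquare x = 23; +1 → 24, wraps to 0 = a, carry into square.
Latitude square 6; +1 → 7.
The longitude characters are unchanged.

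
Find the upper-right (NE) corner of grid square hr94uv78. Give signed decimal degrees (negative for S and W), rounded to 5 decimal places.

Field H=7, R=17: +7·20° lon, +17·10° lat → SW at lon -40°, lat 80°.
Square 9, 4: +9·2° lon, +4·1° lat → SW at lon -22°, lat 84°.
Subsquare u=20, v=21: +20·0.0833333° lon, +21·0.0416667° lat → SW at lon -20.3333°, lat 84.875°.
Extended square 7, 8: +7·0.00833333° lon, +8·0.00416667° lat → SW at lon -20.275°, lat 84.9083°.
Cell spans 0.00833333° lon × 0.00416667° lat. NE corner is SW corner plus one full cell.
latitude 84.91250, longitude -20.26667.

84.91250, -20.26667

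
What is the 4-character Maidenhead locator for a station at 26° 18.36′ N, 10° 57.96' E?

Add 180° to longitude and 90° to latitude: 190.97, 116.31.
Field: 190.97/20 → 9 → J, 116.31/10 → 11 → L; chars JL.
Square: 10.97/2 → 5, 6.31/1 → 6; chars 56.

JL56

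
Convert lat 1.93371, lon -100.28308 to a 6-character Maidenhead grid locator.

DJ91uw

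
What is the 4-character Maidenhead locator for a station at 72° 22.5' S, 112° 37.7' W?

Shift to the Maidenhead origin (180°W, 90°S): lon 67.37, lat 17.62.
Field (20°×10°, letters A–R): 67.37/20 → 3 → D, 17.62/10 → 1 → B; chars DB.
Square (2°×1°, digits 0–9): 7.37/2 → 3, 7.62/1 → 7; chars 37.

DB37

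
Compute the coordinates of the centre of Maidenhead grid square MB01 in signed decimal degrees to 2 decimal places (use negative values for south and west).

Field M=12, B=1: +12·20° lon, +1·10° lat → SW at lon 60°, lat -80°.
Square 0, 1: +0·2° lon, +1·1° lat → SW at lon 60°, lat -79°.
Cell spans 2° lon × 1° lat. Centre is SW corner plus half of each.
latitude -78.50, longitude 61.00.

-78.50, 61.00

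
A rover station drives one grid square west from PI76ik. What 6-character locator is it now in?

PI76hk

Longitude subsquare i = 8; −1 → 7 = h.
The latitude characters are unchanged.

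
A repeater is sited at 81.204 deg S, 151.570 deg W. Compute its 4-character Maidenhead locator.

Shift to the Maidenhead origin (180°W, 90°S): lon 28.43, lat 8.80.
Field: 28.43/20 → 1 → B, 8.80/10 → 0 → A; chars BA.
Square: 8.43/2 → 4, 8.80/1 → 8; chars 48.

BA48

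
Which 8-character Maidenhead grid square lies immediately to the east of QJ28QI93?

QJ28ri03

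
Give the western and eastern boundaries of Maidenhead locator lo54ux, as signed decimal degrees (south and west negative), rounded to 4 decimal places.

Field L=11, O=14: +11·20° lon, +14·10° lat → SW at lon 40°, lat 50°.
Square 5, 4: +5·2° lon, +4·1° lat → SW at lon 50°, lat 54°.
Subsquare u=20, x=23: +20·0.0833333° lon, +23·0.0416667° lat → SW at lon 51.6667°, lat 54.9583°.
Cell spans 0.0833333° lon × 0.0416667° lat.
west 51.6667, east 51.7500.

51.6667, 51.7500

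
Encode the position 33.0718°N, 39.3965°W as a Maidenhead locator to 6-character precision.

HM03hb

Add 180° to longitude and 90° to latitude: 140.6035, 123.0718.
Field: 140.6035/20 → 7 → H, 123.0718/10 → 12 → M; chars HM.
Square: 0.6035/2 → 0, 3.0718/1 → 3; chars 03.
Subsquare: 0.6035/0.0833333 → 7 → h, 0.0718/0.0416667 → 1 → b; chars hb.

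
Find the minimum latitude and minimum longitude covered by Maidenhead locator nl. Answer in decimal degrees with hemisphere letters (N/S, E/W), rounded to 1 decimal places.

20.0° N, 80.0° E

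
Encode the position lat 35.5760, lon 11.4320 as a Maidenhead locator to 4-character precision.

JM55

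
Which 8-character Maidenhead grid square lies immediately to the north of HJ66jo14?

HJ66jo15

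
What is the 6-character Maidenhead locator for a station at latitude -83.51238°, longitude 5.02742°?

JA26ml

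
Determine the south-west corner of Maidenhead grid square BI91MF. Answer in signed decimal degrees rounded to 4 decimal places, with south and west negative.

Field B=1, I=8: +1·20° lon, +8·10° lat → SW at lon -160°, lat -10°.
Square 9, 1: +9·2° lon, +1·1° lat → SW at lon -142°, lat -9°.
Subsquare m=12, f=5: +12·0.0833333° lon, +5·0.0416667° lat → SW at lon -141°, lat -8.79167°.
latitude -8.7917, longitude -141.0000.

-8.7917, -141.0000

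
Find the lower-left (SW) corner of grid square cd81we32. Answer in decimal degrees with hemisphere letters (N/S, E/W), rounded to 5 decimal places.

58.82500° S, 122.14167° W

Field C=2, D=3: +2·20° lon, +3·10° lat → SW at lon -140°, lat -60°.
Square 8, 1: +8·2° lon, +1·1° lat → SW at lon -124°, lat -59°.
Subsquare w=22, e=4: +22·0.0833333° lon, +4·0.0416667° lat → SW at lon -122.167°, lat -58.8333°.
Extended square 3, 2: +3·0.00833333° lon, +2·0.00416667° lat → SW at lon -122.142°, lat -58.825°.
latitude 58.82500° S, longitude 122.14167° W.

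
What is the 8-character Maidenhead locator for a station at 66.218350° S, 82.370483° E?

NC13es47

Shift to the Maidenhead origin (180°W, 90°S): lon 262.37048, lat 23.78165.
Field: 262.37048/20 → 13 → N, 23.78165/10 → 2 → C; chars NC.
Square: 2.37048/2 → 1, 3.78165/1 → 3; chars 13.
Subsquare: 0.37048/0.0833333 → 4 → e, 0.78165/0.0416667 → 18 → s; chars es.
Extended square: 0.03715/0.00833333 → 4, 0.03165/0.00416667 → 7; chars 47.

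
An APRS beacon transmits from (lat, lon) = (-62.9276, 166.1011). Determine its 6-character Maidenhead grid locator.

RC37bb

Add 180° to longitude and 90° to latitude: 346.1011, 27.0724.
Field (20°×10°, letters A–R): 346.1011/20 → 17 → R, 27.0724/10 → 2 → C; chars RC.
Square (2°×1°, digits 0–9): 6.1011/2 → 3, 7.0724/1 → 7; chars 37.
Subsquare (5′×2.5′, letters a–x): 0.1011/0.0833333 → 1 → b, 0.0724/0.0416667 → 1 → b; chars bb.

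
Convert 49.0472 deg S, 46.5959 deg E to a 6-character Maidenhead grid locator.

LE30hw

Add 180° to longitude and 90° to latitude: 226.5959, 40.9528.
Field (20°×10°, letters A–R): 226.5959/20 → 11 → L, 40.9528/10 → 4 → E; chars LE.
Square (2°×1°, digits 0–9): 6.5959/2 → 3, 0.9528/1 → 0; chars 30.
Subsquare (5′×2.5′, letters a–x): 0.5959/0.0833333 → 7 → h, 0.9528/0.0416667 → 22 → w; chars hw.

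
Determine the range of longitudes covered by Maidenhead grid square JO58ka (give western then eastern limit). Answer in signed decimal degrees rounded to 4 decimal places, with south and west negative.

10.8333, 10.9167

Field J=9, O=14: +9·20° lon, +14·10° lat → SW at lon 0°, lat 50°.
Square 5, 8: +5·2° lon, +8·1° lat → SW at lon 10°, lat 58°.
Subsquare k=10, a=0: +10·0.0833333° lon, +0·0.0416667° lat → SW at lon 10.8333°, lat 58°.
Cell spans 0.0833333° lon × 0.0416667° lat.
west 10.8333, east 10.9167.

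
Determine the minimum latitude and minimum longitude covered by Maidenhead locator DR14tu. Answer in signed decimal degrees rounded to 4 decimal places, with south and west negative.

84.8333, -116.4167

Field D=3, R=17: +3·20° lon, +17·10° lat → SW at lon -120°, lat 80°.
Square 1, 4: +1·2° lon, +4·1° lat → SW at lon -118°, lat 84°.
Subsquare t=19, u=20: +19·0.0833333° lon, +20·0.0416667° lat → SW at lon -116.417°, lat 84.8333°.
latitude 84.8333, longitude -116.4167.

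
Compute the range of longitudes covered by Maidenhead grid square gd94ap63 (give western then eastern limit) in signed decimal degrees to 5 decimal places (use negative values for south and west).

-41.95000, -41.94167

Field G=6, D=3: +6·20° lon, +3·10° lat → SW at lon -60°, lat -60°.
Square 9, 4: +9·2° lon, +4·1° lat → SW at lon -42°, lat -56°.
Subsquare a=0, p=15: +0·0.0833333° lon, +15·0.0416667° lat → SW at lon -42°, lat -55.375°.
Extended square 6, 3: +6·0.00833333° lon, +3·0.00416667° lat → SW at lon -41.95°, lat -55.3625°.
Cell spans 0.00833333° lon × 0.00416667° lat.
west -41.95000, east -41.94167.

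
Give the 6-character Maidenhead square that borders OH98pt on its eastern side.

OH98qt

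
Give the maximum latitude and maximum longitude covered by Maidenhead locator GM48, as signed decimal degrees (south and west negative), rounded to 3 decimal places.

Field G=6, M=12: +6·20° lon, +12·10° lat → SW at lon -60°, lat 30°.
Square 4, 8: +4·2° lon, +8·1° lat → SW at lon -52°, lat 38°.
Cell spans 2° lon × 1° lat. NE corner is SW corner plus one full cell.
latitude 39.000, longitude -50.000.

39.000, -50.000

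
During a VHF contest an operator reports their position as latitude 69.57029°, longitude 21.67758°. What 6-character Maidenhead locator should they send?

KP09un

Shift to the Maidenhead origin (180°W, 90°S): lon 201.6776, lat 159.5703.
Field (20°×10°, letters A–R): lon ⌊201.6776/20⌋ = 10 → K; lat ⌊159.5703/10⌋ = 15 → P.
Square (2°×1°, digits 0–9): lon ⌊1.6776/2⌋ = 0; lat ⌊9.5703/1⌋ = 9.
Subsquare (5′×2.5′, letters a–x): lon ⌊1.6776/0.0833333⌋ = 20 → u; lat ⌊0.5703/0.0416667⌋ = 13 → n.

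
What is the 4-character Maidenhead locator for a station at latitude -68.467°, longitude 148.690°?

QC41

Offset from 180°W / 90°S: lon 328.69°, lat 21.53°.
Field: lon ⌊328.69/20⌋ = 16 → Q; lat ⌊21.53/10⌋ = 2 → C.
Square: lon ⌊8.69/2⌋ = 4; lat ⌊1.53/1⌋ = 1.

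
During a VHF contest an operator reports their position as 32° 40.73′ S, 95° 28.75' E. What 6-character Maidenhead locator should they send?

NF77rh

Offset from 180°W / 90°S: lon 275.4792°, lat 57.3212°.
Field: 275.4792/20 → 13 → N, 57.3212/10 → 5 → F; chars NF.
Square: 15.4792/2 → 7, 7.3212/1 → 7; chars 77.
Subsquare: 1.4792/0.0833333 → 17 → r, 0.3212/0.0416667 → 7 → h; chars rh.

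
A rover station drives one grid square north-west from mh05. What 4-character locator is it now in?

Longitude square 0; −1 → -1, wraps to 9, carry into field.
Longitude field M = 12; −1 → 11 = L.
Latitude square 5; +1 → 6.

LH96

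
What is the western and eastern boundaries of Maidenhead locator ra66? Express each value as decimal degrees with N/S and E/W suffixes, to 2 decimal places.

172.00° E, 174.00° E

Field R=17, A=0: +17·20° lon, +0·10° lat → SW at lon 160°, lat -90°.
Square 6, 6: +6·2° lon, +6·1° lat → SW at lon 172°, lat -84°.
Cell spans 2° lon × 1° lat.
west 172.00° E, east 174.00° E.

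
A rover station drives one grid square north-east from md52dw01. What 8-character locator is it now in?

Longitude extended square 0; +1 → 1.
Latitude extended square 1; +1 → 2.

MD52dw12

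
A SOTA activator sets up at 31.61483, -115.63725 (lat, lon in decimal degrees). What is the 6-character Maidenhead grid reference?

Offset from 180°W / 90°S: lon 64.3628°, lat 121.6148°.
Field: lon ⌊64.3628/20⌋ = 3 → D; lat ⌊121.6148/10⌋ = 12 → M.
Square: lon ⌊4.3628/2⌋ = 2; lat ⌊1.6148/1⌋ = 1.
Subsquare: lon ⌊0.3628/0.0833333⌋ = 4 → e; lat ⌊0.6148/0.0416667⌋ = 14 → o.

DM21eo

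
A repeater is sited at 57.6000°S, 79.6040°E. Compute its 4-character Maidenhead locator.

MD92

Shift to the Maidenhead origin (180°W, 90°S): lon 259.60, lat 32.40.
Field: lon ⌊259.60/20⌋ = 12 → M; lat ⌊32.40/10⌋ = 3 → D.
Square: lon ⌊19.60/2⌋ = 9; lat ⌊2.40/1⌋ = 2.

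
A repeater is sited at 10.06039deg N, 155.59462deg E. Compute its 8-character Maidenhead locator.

Add 180° to longitude and 90° to latitude: 335.59462, 100.06039.
Field: lon ⌊335.59462/20⌋ = 16 → Q; lat ⌊100.06039/10⌋ = 10 → K.
Square: lon ⌊15.59462/2⌋ = 7; lat ⌊0.06039/1⌋ = 0.
Subsquare: lon ⌊1.59462/0.0833333⌋ = 19 → t; lat ⌊0.06039/0.0416667⌋ = 1 → b.
Extended square: lon ⌊0.01129/0.00833333⌋ = 1; lat ⌊0.01872/0.00416667⌋ = 4.

QK70tb14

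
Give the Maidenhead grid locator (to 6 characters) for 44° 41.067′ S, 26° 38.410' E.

KE35hh

Add 180° to longitude and 90° to latitude: 206.6402, 45.3156.
Field: 206.6402/20 → 10 → K, 45.3156/10 → 4 → E; chars KE.
Square: 6.6402/2 → 3, 5.3156/1 → 5; chars 35.
Subsquare: 0.6402/0.0833333 → 7 → h, 0.3156/0.0416667 → 7 → h; chars hh.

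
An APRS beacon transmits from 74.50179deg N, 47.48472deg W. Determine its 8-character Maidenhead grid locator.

Offset from 180°W / 90°S: lon 132.51528°, lat 164.50179°.
Field: lon ⌊132.51528/20⌋ = 6 → G; lat ⌊164.50179/10⌋ = 16 → Q.
Square: lon ⌊12.51528/2⌋ = 6; lat ⌊4.50179/1⌋ = 4.
Subsquare: lon ⌊0.51528/0.0833333⌋ = 6 → g; lat ⌊0.50179/0.0416667⌋ = 12 → m.
Extended square: lon ⌊0.01528/0.00833333⌋ = 1; lat ⌊0.00179/0.00416667⌋ = 0.

GQ64gm10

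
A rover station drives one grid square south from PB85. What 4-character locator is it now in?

Latitude square 5; −1 → 4.
The longitude characters are unchanged.

PB84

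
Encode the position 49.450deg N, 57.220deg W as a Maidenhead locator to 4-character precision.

GN19

Add 180° to longitude and 90° to latitude: 122.78, 139.45.
Field: lon ⌊122.78/20⌋ = 6 → G; lat ⌊139.45/10⌋ = 13 → N.
Square: lon ⌊2.78/2⌋ = 1; lat ⌊9.45/1⌋ = 9.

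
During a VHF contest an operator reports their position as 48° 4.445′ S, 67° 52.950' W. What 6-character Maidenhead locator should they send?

FE61bw

Offset from 180°W / 90°S: lon 112.1175°, lat 41.9259°.
Field: lon ⌊112.1175/20⌋ = 5 → F; lat ⌊41.9259/10⌋ = 4 → E.
Square: lon ⌊12.1175/2⌋ = 6; lat ⌊1.9259/1⌋ = 1.
Subsquare: lon ⌊0.1175/0.0833333⌋ = 1 → b; lat ⌊0.9259/0.0416667⌋ = 22 → w.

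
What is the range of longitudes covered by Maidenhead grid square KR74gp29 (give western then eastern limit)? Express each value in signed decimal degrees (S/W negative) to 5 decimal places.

34.51667, 34.52500

Field K=10, R=17: +10·20° lon, +17·10° lat → SW at lon 20°, lat 80°.
Square 7, 4: +7·2° lon, +4·1° lat → SW at lon 34°, lat 84°.
Subsquare g=6, p=15: +6·0.0833333° lon, +15·0.0416667° lat → SW at lon 34.5°, lat 84.625°.
Extended square 2, 9: +2·0.00833333° lon, +9·0.00416667° lat → SW at lon 34.5167°, lat 84.6625°.
Cell spans 0.00833333° lon × 0.00416667° lat.
west 34.51667, east 34.52500.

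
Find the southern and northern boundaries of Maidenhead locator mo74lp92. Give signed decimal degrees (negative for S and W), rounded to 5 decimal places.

54.63333, 54.63750

Field M=12, O=14: +12·20° lon, +14·10° lat → SW at lon 60°, lat 50°.
Square 7, 4: +7·2° lon, +4·1° lat → SW at lon 74°, lat 54°.
Subsquare l=11, p=15: +11·0.0833333° lon, +15·0.0416667° lat → SW at lon 74.9167°, lat 54.625°.
Extended square 9, 2: +9·0.00833333° lon, +2·0.00416667° lat → SW at lon 74.9917°, lat 54.6333°.
Cell spans 0.00833333° lon × 0.00416667° lat.
south 54.63333, north 54.63750.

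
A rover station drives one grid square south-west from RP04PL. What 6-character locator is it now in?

Longitude subsquare p = 15; −1 → 14 = o.
Latitude subsquare l = 11; −1 → 10 = k.

RP04ok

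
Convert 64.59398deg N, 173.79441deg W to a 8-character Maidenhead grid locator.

AP34co42

Shift to the Maidenhead origin (180°W, 90°S): lon 6.20559, lat 154.59398.
Field: 6.20559/20 → 0 → A, 154.59398/10 → 15 → P; chars AP.
Square: 6.20559/2 → 3, 4.59398/1 → 4; chars 34.
Subsquare: 0.20559/0.0833333 → 2 → c, 0.59398/0.0416667 → 14 → o; chars co.
Extended square: 0.03892/0.00833333 → 4, 0.01065/0.00416667 → 2; chars 42.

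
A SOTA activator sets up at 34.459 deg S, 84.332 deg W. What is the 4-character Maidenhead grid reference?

EF75

Add 180° to longitude and 90° to latitude: 95.67, 55.54.
Field (20°×10°, letters A–R): lon ⌊95.67/20⌋ = 4 → E; lat ⌊55.54/10⌋ = 5 → F.
Square (2°×1°, digits 0–9): lon ⌊15.67/2⌋ = 7; lat ⌊5.54/1⌋ = 5.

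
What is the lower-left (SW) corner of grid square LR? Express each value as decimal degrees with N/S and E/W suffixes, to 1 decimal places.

Field L=11, R=17: +11·20° lon, +17·10° lat → SW at lon 40°, lat 80°.
latitude 80.0° N, longitude 40.0° E.

80.0° N, 40.0° E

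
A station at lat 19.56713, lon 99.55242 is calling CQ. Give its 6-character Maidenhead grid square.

NK99sn

Add 180° to longitude and 90° to latitude: 279.5524, 109.5671.
Field: 279.5524/20 → 13 → N, 109.5671/10 → 10 → K; chars NK.
Square: 19.5524/2 → 9, 9.5671/1 → 9; chars 99.
Subsquare: 1.5524/0.0833333 → 18 → s, 0.5671/0.0416667 → 13 → n; chars sn.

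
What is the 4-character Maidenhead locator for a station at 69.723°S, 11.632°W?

Shift to the Maidenhead origin (180°W, 90°S): lon 168.37, lat 20.28.
Field: 168.37/20 → 8 → I, 20.28/10 → 2 → C; chars IC.
Square: 8.37/2 → 4, 0.28/1 → 0; chars 40.

IC40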